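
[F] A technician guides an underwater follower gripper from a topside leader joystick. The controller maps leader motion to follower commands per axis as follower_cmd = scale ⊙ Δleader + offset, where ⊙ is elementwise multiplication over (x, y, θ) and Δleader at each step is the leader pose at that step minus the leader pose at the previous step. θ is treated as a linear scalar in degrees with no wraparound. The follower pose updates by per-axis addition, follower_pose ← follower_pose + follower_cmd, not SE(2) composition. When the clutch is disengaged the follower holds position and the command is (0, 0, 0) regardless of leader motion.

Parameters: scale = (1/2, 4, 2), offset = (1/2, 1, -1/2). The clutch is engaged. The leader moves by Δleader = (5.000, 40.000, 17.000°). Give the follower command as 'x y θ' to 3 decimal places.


3.000 161.000 33.500

axis x: 1/2·5.000 + 1/2 = 3.000
axis y: 4·40.000 + 1 = 161.000
axis θ: 2·17.000 + -1/2 = 33.500


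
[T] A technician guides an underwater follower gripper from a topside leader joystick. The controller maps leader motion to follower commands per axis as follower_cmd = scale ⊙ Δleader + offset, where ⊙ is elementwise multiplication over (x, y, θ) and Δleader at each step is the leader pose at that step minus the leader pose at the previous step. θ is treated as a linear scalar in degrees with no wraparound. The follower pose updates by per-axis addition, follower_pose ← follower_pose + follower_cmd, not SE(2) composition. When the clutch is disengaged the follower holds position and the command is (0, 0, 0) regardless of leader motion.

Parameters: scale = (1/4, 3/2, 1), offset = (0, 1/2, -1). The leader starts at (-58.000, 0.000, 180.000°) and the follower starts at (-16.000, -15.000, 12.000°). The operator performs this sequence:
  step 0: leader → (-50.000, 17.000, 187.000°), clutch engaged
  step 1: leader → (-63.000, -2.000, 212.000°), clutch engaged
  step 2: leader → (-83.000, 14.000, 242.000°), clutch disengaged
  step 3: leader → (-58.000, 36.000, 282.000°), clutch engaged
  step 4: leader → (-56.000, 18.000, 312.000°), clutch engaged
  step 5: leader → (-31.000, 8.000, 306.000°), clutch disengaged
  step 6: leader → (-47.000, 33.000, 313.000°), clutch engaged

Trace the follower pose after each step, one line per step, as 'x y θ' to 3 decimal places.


step 0: Δleader=(8.000, 17.000, 7.000°), engaged; cmd=(2.000, 26.000, 6.000°) → follower=(-14.000, 11.000, 18.000°)
step 1: Δleader=(-13.000, -19.000, 25.000°), engaged; cmd=(-3.250, -28.000, 24.000°) → follower=(-17.250, -17.000, 42.000°)
step 2: Δleader=(-20.000, 16.000, 30.000°), disengaged; cmd=(0,0,0) → follower holds at (-17.250, -17.000, 42.000°)
step 3: Δleader=(25.000, 22.000, 40.000°), engaged; cmd=(6.250, 33.500, 39.000°) → follower=(-11.000, 16.500, 81.000°)
step 4: Δleader=(2.000, -18.000, 30.000°), engaged; cmd=(0.500, -26.500, 29.000°) → follower=(-10.500, -10.000, 110.000°)
step 5: Δleader=(25.000, -10.000, -6.000°), disengaged; cmd=(0,0,0) → follower holds at (-10.500, -10.000, 110.000°)
step 6: Δleader=(-16.000, 25.000, 7.000°), engaged; cmd=(-4.000, 38.000, 6.000°) → follower=(-14.500, 28.000, 116.000°)

-14.000 11.000 18.000
-17.250 -17.000 42.000
-17.250 -17.000 42.000
-11.000 16.500 81.000
-10.500 -10.000 110.000
-10.500 -10.000 110.000
-14.500 28.000 116.000


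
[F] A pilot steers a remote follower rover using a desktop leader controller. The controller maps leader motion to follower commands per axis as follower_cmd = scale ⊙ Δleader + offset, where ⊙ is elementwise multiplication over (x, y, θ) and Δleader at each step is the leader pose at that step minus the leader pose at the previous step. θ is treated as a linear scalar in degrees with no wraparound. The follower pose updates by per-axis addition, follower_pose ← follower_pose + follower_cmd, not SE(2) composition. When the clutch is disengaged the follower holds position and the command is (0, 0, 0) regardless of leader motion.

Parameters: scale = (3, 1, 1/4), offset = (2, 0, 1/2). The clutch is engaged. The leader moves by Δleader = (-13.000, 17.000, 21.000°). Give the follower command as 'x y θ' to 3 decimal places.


axis x: 3·-13.000 + 2 = -37.000
axis y: 1·17.000 + 0 = 17.000
axis θ: 1/4·21.000 + 1/2 = 5.750

-37.000 17.000 5.750


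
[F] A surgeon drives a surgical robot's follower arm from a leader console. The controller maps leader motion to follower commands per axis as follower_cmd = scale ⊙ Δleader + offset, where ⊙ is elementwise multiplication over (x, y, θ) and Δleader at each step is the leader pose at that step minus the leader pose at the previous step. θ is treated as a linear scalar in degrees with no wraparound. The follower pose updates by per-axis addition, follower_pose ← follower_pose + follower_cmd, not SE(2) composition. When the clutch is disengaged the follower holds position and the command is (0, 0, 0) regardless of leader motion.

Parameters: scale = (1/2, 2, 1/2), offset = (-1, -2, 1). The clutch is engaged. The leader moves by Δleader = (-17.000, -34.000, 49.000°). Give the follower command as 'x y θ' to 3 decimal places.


-9.500 -70.000 25.500

axis x: 1/2·-17.000 + -1 = -9.500
axis y: 2·-34.000 + -2 = -70.000
axis θ: 1/2·49.000 + 1 = 25.500


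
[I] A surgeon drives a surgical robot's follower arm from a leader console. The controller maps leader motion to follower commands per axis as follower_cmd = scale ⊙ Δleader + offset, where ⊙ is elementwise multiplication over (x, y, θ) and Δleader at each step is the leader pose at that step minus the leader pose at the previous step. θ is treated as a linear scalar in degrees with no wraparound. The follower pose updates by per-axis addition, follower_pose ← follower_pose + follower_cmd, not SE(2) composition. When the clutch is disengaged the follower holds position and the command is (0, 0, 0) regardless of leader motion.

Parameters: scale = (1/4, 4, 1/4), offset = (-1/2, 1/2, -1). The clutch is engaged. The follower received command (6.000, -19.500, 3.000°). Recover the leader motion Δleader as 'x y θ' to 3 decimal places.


26.000 -5.000 16.000

axis x: (6.000 − -1/2) / (1/4) = 26.000
axis y: (-19.500 − 1/2) / (4) = -5.000
axis θ: (3.000 − -1) / (1/4) = 16.000


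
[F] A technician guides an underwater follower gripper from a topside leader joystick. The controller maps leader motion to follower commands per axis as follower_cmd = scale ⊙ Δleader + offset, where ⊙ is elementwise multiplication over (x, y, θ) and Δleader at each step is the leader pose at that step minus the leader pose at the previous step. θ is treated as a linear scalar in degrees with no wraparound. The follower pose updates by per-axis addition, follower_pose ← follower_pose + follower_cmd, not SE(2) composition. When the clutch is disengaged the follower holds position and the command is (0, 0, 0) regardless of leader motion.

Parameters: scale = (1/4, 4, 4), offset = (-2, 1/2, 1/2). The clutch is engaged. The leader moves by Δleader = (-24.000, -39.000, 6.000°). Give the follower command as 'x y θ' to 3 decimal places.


axis x: 1/4·-24.000 + -2 = -8.000
axis y: 4·-39.000 + 1/2 = -155.500
axis θ: 4·6.000 + 1/2 = 24.500

-8.000 -155.500 24.500


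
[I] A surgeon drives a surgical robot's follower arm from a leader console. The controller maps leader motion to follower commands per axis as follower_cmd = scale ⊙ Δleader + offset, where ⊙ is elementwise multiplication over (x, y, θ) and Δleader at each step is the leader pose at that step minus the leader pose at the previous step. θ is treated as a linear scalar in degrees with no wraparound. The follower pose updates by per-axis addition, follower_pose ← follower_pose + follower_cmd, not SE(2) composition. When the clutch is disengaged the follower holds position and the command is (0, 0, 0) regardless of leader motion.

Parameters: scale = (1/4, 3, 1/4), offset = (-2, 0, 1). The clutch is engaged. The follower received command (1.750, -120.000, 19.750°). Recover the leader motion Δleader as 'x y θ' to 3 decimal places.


axis x: (1.750 − -2) / (1/4) = 15.000
axis y: (-120.000 − 0) / (3) = -40.000
axis θ: (19.750 − 1) / (1/4) = 75.000

15.000 -40.000 75.000


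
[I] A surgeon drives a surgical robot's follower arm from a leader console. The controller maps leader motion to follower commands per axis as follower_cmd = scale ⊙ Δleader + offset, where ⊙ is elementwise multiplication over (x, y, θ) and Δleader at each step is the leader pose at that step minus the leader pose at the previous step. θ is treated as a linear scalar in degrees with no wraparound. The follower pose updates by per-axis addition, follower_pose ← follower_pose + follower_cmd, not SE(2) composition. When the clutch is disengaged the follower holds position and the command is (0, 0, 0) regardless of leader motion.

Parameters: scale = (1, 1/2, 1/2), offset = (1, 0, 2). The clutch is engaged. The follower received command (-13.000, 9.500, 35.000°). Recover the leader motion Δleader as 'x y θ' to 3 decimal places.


axis x: (-13.000 − 1) / (1) = -14.000
axis y: (9.500 − 0) / (1/2) = 19.000
axis θ: (35.000 − 2) / (1/2) = 66.000

-14.000 19.000 66.000


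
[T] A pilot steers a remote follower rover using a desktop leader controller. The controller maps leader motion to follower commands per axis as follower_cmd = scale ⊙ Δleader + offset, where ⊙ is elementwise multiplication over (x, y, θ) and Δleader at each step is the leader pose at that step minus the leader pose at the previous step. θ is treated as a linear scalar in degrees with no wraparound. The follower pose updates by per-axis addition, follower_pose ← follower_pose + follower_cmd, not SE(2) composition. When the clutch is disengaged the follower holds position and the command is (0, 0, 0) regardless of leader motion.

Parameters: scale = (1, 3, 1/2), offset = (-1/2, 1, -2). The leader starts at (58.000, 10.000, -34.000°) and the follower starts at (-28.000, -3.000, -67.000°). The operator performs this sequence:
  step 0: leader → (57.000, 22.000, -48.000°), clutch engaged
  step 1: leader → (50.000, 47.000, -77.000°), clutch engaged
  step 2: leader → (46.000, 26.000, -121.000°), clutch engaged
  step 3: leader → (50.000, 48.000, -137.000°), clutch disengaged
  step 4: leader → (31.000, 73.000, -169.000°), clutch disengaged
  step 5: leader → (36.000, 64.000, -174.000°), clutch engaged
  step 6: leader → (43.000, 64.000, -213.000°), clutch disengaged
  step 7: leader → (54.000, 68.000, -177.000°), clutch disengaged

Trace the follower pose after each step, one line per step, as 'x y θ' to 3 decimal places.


step 0: Δleader=(-1.000, 12.000, -14.000°), engaged; cmd=(-1.500, 37.000, -9.000°) → follower=(-29.500, 34.000, -76.000°)
step 1: Δleader=(-7.000, 25.000, -29.000°), engaged; cmd=(-7.500, 76.000, -16.500°) → follower=(-37.000, 110.000, -92.500°)
step 2: Δleader=(-4.000, -21.000, -44.000°), engaged; cmd=(-4.500, -62.000, -24.000°) → follower=(-41.500, 48.000, -116.500°)
step 3: Δleader=(4.000, 22.000, -16.000°), disengaged; cmd=(0,0,0) → follower holds at (-41.500, 48.000, -116.500°)
step 4: Δleader=(-19.000, 25.000, -32.000°), disengaged; cmd=(0,0,0) → follower holds at (-41.500, 48.000, -116.500°)
step 5: Δleader=(5.000, -9.000, -5.000°), engaged; cmd=(4.500, -26.000, -4.500°) → follower=(-37.000, 22.000, -121.000°)
step 6: Δleader=(7.000, 0.000, -39.000°), disengaged; cmd=(0,0,0) → follower holds at (-37.000, 22.000, -121.000°)
step 7: Δleader=(11.000, 4.000, 36.000°), disengaged; cmd=(0,0,0) → follower holds at (-37.000, 22.000, -121.000°)

-29.500 34.000 -76.000
-37.000 110.000 -92.500
-41.500 48.000 -116.500
-41.500 48.000 -116.500
-41.500 48.000 -116.500
-37.000 22.000 -121.000
-37.000 22.000 -121.000
-37.000 22.000 -121.000


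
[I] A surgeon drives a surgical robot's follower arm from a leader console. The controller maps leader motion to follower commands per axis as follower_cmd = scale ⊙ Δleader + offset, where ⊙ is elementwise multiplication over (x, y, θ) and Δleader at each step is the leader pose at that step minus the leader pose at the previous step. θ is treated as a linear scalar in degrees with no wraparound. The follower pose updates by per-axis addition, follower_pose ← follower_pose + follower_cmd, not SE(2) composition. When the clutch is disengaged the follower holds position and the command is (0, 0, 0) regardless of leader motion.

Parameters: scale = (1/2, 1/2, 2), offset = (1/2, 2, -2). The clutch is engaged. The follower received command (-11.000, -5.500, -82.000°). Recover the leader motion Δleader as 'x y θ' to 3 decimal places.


axis x: (-11.000 − 1/2) / (1/2) = -23.000
axis y: (-5.500 − 2) / (1/2) = -15.000
axis θ: (-82.000 − -2) / (2) = -40.000

-23.000 -15.000 -40.000


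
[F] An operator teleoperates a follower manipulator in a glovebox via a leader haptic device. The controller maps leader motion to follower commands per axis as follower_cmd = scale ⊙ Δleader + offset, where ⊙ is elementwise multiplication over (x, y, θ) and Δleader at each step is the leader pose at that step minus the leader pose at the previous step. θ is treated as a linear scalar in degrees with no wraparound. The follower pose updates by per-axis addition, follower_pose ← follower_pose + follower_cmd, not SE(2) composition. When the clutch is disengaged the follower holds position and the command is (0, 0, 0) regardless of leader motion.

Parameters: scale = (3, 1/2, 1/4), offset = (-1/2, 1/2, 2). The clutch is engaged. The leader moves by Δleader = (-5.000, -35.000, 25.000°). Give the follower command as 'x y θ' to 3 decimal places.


axis x: 3·-5.000 + -1/2 = -15.500
axis y: 1/2·-35.000 + 1/2 = -17.000
axis θ: 1/4·25.000 + 2 = 8.250

-15.500 -17.000 8.250


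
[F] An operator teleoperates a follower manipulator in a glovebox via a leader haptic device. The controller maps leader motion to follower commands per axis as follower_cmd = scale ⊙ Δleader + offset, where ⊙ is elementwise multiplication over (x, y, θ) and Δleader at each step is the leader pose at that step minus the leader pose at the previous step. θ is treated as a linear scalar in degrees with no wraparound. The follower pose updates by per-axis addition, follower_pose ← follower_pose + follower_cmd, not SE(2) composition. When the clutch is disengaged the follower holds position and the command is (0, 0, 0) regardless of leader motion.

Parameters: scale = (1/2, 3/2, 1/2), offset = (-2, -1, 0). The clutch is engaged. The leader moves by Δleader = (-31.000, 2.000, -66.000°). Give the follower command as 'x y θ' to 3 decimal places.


axis x: 1/2·-31.000 + -2 = -17.500
axis y: 3/2·2.000 + -1 = 2.000
axis θ: 1/2·-66.000 + 0 = -33.000

-17.500 2.000 -33.000


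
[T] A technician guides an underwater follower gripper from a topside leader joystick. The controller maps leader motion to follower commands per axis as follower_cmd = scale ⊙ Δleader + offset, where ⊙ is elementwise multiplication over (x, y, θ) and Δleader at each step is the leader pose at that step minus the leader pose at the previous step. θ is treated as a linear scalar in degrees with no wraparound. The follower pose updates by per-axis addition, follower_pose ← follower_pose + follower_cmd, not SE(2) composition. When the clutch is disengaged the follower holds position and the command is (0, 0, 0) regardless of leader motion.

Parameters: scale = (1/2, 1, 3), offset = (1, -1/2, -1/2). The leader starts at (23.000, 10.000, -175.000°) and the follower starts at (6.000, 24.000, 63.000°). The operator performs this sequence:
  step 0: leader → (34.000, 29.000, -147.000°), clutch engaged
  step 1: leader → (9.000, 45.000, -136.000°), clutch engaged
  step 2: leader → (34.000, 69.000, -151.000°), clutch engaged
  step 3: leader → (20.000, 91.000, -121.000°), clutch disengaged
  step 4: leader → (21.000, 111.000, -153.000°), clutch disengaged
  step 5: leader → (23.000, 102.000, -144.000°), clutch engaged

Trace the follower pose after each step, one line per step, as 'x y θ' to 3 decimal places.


12.500 42.500 146.500
1.000 58.000 179.000
14.500 81.500 133.500
14.500 81.500 133.500
14.500 81.500 133.500
16.500 72.000 160.000

step 0: Δleader=(11.000, 19.000, 28.000°), engaged; cmd=(6.500, 18.500, 83.500°) → follower=(12.500, 42.500, 146.500°)
step 1: Δleader=(-25.000, 16.000, 11.000°), engaged; cmd=(-11.500, 15.500, 32.500°) → follower=(1.000, 58.000, 179.000°)
step 2: Δleader=(25.000, 24.000, -15.000°), engaged; cmd=(13.500, 23.500, -45.500°) → follower=(14.500, 81.500, 133.500°)
step 3: Δleader=(-14.000, 22.000, 30.000°), disengaged; cmd=(0,0,0) → follower holds at (14.500, 81.500, 133.500°)
step 4: Δleader=(1.000, 20.000, -32.000°), disengaged; cmd=(0,0,0) → follower holds at (14.500, 81.500, 133.500°)
step 5: Δleader=(2.000, -9.000, 9.000°), engaged; cmd=(2.000, -9.500, 26.500°) → follower=(16.500, 72.000, 160.000°)


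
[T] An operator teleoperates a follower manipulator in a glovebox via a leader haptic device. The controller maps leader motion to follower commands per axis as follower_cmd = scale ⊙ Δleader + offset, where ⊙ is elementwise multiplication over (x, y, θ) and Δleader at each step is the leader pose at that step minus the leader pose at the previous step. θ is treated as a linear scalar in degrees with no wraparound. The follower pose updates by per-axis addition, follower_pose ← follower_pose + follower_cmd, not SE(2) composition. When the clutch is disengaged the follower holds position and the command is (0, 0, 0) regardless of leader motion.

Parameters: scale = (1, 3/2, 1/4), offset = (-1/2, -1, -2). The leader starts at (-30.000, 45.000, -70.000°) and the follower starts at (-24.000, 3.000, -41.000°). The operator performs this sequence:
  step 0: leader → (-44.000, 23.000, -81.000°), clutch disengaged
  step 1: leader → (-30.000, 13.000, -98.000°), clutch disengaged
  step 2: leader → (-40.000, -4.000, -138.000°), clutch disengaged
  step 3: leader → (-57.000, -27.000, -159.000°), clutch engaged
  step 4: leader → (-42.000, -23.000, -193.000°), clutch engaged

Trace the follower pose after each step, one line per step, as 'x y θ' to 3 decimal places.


step 0: Δleader=(-14.000, -22.000, -11.000°), disengaged; cmd=(0,0,0) → follower holds at (-24.000, 3.000, -41.000°)
step 1: Δleader=(14.000, -10.000, -17.000°), disengaged; cmd=(0,0,0) → follower holds at (-24.000, 3.000, -41.000°)
step 2: Δleader=(-10.000, -17.000, -40.000°), disengaged; cmd=(0,0,0) → follower holds at (-24.000, 3.000, -41.000°)
step 3: Δleader=(-17.000, -23.000, -21.000°), engaged; cmd=(-17.500, -35.500, -7.250°) → follower=(-41.500, -32.500, -48.250°)
step 4: Δleader=(15.000, 4.000, -34.000°), engaged; cmd=(14.500, 5.000, -10.500°) → follower=(-27.000, -27.500, -58.750°)

-24.000 3.000 -41.000
-24.000 3.000 -41.000
-24.000 3.000 -41.000
-41.500 -32.500 -48.250
-27.000 -27.500 -58.750


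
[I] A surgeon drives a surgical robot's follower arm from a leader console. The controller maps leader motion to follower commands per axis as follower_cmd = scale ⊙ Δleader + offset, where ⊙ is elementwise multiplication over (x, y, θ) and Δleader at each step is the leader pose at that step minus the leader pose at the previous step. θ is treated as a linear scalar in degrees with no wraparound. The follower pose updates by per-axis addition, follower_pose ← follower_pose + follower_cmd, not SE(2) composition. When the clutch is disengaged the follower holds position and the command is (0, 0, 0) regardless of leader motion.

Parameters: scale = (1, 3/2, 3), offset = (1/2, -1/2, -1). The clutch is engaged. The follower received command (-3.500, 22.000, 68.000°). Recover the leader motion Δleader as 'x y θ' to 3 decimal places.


axis x: (-3.500 − 1/2) / (1) = -4.000
axis y: (22.000 − -1/2) / (3/2) = 15.000
axis θ: (68.000 − -1) / (3) = 23.000

-4.000 15.000 23.000


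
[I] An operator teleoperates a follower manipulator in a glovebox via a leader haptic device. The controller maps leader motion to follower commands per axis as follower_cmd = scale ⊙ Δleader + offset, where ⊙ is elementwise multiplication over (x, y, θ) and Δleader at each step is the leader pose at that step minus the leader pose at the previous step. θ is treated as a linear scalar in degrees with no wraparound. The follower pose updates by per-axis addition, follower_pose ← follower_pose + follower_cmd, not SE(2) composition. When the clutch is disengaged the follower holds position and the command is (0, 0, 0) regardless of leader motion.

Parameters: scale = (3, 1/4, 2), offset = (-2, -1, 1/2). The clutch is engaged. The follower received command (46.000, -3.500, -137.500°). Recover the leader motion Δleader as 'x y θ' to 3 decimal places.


16.000 -10.000 -69.000

axis x: (46.000 − -2) / (3) = 16.000
axis y: (-3.500 − -1) / (1/4) = -10.000
axis θ: (-137.500 − 1/2) / (2) = -69.000


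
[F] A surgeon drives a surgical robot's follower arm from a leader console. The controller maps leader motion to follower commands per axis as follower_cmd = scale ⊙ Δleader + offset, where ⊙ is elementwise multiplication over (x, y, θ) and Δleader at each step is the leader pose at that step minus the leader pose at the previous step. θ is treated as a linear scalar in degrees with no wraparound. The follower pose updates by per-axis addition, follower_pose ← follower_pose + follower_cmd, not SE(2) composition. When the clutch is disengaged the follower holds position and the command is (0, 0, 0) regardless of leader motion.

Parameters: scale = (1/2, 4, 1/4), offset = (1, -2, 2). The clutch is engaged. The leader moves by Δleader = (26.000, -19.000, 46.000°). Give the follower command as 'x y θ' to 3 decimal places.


14.000 -78.000 13.500

axis x: 1/2·26.000 + 1 = 14.000
axis y: 4·-19.000 + -2 = -78.000
axis θ: 1/4·46.000 + 2 = 13.500


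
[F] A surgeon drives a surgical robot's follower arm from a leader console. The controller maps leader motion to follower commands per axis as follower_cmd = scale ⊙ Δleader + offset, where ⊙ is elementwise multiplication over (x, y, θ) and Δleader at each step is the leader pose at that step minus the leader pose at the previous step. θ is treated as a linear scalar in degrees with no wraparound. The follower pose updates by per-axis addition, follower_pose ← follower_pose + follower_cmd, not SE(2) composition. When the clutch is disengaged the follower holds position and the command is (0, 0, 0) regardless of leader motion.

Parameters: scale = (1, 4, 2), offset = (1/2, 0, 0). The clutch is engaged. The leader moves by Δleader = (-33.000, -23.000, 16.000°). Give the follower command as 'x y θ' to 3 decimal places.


-32.500 -92.000 32.000

axis x: 1·-33.000 + 1/2 = -32.500
axis y: 4·-23.000 + 0 = -92.000
axis θ: 2·16.000 + 0 = 32.000


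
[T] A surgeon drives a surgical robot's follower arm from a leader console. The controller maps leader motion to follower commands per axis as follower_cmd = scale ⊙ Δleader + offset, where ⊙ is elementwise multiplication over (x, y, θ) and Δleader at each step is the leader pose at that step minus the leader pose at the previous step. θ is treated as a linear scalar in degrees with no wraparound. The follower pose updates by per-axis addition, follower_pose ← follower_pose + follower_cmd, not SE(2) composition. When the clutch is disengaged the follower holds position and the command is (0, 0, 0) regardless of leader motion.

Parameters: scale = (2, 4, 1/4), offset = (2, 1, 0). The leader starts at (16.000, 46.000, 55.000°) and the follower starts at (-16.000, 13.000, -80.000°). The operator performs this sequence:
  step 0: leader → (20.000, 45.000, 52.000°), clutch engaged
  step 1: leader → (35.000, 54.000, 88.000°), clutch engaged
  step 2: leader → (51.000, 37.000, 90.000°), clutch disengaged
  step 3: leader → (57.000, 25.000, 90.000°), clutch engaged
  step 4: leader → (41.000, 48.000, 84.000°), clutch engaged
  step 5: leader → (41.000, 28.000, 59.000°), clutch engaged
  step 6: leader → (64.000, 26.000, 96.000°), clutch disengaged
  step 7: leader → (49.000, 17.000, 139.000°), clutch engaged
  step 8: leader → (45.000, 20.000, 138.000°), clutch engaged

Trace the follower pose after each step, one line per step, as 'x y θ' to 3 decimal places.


step 0: Δleader=(4.000, -1.000, -3.000°), engaged; cmd=(10.000, -3.000, -0.750°) → follower=(-6.000, 10.000, -80.750°)
step 1: Δleader=(15.000, 9.000, 36.000°), engaged; cmd=(32.000, 37.000, 9.000°) → follower=(26.000, 47.000, -71.750°)
step 2: Δleader=(16.000, -17.000, 2.000°), disengaged; cmd=(0,0,0) → follower holds at (26.000, 47.000, -71.750°)
step 3: Δleader=(6.000, -12.000, 0.000°), engaged; cmd=(14.000, -47.000, 0.000°) → follower=(40.000, 0.000, -71.750°)
step 4: Δleader=(-16.000, 23.000, -6.000°), engaged; cmd=(-30.000, 93.000, -1.500°) → follower=(10.000, 93.000, -73.250°)
step 5: Δleader=(0.000, -20.000, -25.000°), engaged; cmd=(2.000, -79.000, -6.250°) → follower=(12.000, 14.000, -79.500°)
step 6: Δleader=(23.000, -2.000, 37.000°), disengaged; cmd=(0,0,0) → follower holds at (12.000, 14.000, -79.500°)
step 7: Δleader=(-15.000, -9.000, 43.000°), engaged; cmd=(-28.000, -35.000, 10.750°) → follower=(-16.000, -21.000, -68.750°)
step 8: Δleader=(-4.000, 3.000, -1.000°), engaged; cmd=(-6.000, 13.000, -0.250°) → follower=(-22.000, -8.000, -69.000°)

-6.000 10.000 -80.750
26.000 47.000 -71.750
26.000 47.000 -71.750
40.000 0.000 -71.750
10.000 93.000 -73.250
12.000 14.000 -79.500
12.000 14.000 -79.500
-16.000 -21.000 -68.750
-22.000 -8.000 -69.000


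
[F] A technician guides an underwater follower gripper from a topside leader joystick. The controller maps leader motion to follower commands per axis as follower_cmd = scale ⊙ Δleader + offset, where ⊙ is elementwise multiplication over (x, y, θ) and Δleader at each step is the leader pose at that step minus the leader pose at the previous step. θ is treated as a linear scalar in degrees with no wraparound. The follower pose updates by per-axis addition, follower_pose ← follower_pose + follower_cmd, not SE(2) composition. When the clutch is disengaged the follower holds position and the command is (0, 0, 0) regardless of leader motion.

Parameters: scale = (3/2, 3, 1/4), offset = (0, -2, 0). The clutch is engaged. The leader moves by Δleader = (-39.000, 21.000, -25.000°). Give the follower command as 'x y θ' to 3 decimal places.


-58.500 61.000 -6.250

axis x: 3/2·-39.000 + 0 = -58.500
axis y: 3·21.000 + -2 = 61.000
axis θ: 1/4·-25.000 + 0 = -6.250


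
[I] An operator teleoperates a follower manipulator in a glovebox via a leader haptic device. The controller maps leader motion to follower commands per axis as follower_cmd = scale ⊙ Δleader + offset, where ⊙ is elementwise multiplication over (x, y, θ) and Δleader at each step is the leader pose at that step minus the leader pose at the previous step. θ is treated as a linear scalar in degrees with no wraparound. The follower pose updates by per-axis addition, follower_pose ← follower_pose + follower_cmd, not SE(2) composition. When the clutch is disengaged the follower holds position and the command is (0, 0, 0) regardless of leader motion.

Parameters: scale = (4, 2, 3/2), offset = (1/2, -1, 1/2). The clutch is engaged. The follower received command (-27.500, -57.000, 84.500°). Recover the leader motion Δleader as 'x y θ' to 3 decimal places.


-7.000 -28.000 56.000

axis x: (-27.500 − 1/2) / (4) = -7.000
axis y: (-57.000 − -1) / (2) = -28.000
axis θ: (84.500 − 1/2) / (3/2) = 56.000


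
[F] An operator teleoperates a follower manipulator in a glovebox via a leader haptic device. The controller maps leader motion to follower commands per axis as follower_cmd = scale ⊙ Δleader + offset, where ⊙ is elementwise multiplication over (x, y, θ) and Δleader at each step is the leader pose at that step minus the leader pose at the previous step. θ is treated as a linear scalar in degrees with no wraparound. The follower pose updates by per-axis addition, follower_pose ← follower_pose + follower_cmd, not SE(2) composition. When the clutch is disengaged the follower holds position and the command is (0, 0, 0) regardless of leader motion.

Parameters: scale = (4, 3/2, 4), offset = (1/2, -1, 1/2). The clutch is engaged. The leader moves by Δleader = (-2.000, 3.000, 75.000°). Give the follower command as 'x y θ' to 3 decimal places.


-7.500 3.500 300.500

axis x: 4·-2.000 + 1/2 = -7.500
axis y: 3/2·3.000 + -1 = 3.500
axis θ: 4·75.000 + 1/2 = 300.500


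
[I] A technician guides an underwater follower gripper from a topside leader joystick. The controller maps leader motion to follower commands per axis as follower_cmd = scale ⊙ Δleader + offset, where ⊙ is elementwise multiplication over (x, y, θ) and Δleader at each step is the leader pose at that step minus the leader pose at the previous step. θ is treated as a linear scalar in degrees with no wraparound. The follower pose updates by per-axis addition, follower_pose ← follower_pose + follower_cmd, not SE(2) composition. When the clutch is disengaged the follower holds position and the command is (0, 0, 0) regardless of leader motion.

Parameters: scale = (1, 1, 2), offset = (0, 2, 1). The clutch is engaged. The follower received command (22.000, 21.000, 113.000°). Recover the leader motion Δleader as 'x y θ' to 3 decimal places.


axis x: (22.000 − 0) / (1) = 22.000
axis y: (21.000 − 2) / (1) = 19.000
axis θ: (113.000 − 1) / (2) = 56.000

22.000 19.000 56.000


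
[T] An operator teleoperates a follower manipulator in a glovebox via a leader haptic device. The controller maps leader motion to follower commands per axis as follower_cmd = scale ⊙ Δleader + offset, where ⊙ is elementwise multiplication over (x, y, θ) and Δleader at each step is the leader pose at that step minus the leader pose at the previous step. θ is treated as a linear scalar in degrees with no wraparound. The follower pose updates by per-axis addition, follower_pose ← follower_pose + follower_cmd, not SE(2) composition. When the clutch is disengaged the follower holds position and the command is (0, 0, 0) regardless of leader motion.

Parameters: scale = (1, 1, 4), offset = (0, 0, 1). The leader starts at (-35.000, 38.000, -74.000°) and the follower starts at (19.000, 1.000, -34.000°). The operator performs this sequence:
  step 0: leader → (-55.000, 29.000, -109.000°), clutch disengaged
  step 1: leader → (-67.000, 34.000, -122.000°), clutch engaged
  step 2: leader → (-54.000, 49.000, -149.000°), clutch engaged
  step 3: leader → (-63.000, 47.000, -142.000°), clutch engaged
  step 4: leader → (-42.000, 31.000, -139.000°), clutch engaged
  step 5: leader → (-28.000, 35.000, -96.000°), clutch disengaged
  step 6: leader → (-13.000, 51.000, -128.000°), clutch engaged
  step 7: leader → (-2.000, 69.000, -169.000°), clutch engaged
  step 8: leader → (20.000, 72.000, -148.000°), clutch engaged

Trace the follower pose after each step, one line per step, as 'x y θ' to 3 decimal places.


step 0: Δleader=(-20.000, -9.000, -35.000°), disengaged; cmd=(0,0,0) → follower holds at (19.000, 1.000, -34.000°)
step 1: Δleader=(-12.000, 5.000, -13.000°), engaged; cmd=(-12.000, 5.000, -51.000°) → follower=(7.000, 6.000, -85.000°)
step 2: Δleader=(13.000, 15.000, -27.000°), engaged; cmd=(13.000, 15.000, -107.000°) → follower=(20.000, 21.000, -192.000°)
step 3: Δleader=(-9.000, -2.000, 7.000°), engaged; cmd=(-9.000, -2.000, 29.000°) → follower=(11.000, 19.000, -163.000°)
step 4: Δleader=(21.000, -16.000, 3.000°), engaged; cmd=(21.000, -16.000, 13.000°) → follower=(32.000, 3.000, -150.000°)
step 5: Δleader=(14.000, 4.000, 43.000°), disengaged; cmd=(0,0,0) → follower holds at (32.000, 3.000, -150.000°)
step 6: Δleader=(15.000, 16.000, -32.000°), engaged; cmd=(15.000, 16.000, -127.000°) → follower=(47.000, 19.000, -277.000°)
step 7: Δleader=(11.000, 18.000, -41.000°), engaged; cmd=(11.000, 18.000, -163.000°) → follower=(58.000, 37.000, -440.000°)
step 8: Δleader=(22.000, 3.000, 21.000°), engaged; cmd=(22.000, 3.000, 85.000°) → follower=(80.000, 40.000, -355.000°)

19.000 1.000 -34.000
7.000 6.000 -85.000
20.000 21.000 -192.000
11.000 19.000 -163.000
32.000 3.000 -150.000
32.000 3.000 -150.000
47.000 19.000 -277.000
58.000 37.000 -440.000
80.000 40.000 -355.000


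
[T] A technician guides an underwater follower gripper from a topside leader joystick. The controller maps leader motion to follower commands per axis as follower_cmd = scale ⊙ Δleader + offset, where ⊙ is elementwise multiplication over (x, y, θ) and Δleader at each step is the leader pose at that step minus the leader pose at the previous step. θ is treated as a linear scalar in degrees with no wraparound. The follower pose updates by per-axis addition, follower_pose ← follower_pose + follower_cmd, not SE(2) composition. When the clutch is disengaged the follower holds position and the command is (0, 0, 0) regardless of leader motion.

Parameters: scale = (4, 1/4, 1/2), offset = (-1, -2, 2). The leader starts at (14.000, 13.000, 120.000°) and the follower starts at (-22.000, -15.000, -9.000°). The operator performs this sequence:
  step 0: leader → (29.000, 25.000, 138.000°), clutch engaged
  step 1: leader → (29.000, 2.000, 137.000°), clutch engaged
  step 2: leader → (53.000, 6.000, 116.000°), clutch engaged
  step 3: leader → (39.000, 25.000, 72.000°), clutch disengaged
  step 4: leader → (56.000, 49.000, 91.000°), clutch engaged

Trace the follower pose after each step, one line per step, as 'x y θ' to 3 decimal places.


37.000 -14.000 2.000
36.000 -21.750 3.500
131.000 -22.750 -5.000
131.000 -22.750 -5.000
198.000 -18.750 6.500

step 0: Δleader=(15.000, 12.000, 18.000°), engaged; cmd=(59.000, 1.000, 11.000°) → follower=(37.000, -14.000, 2.000°)
step 1: Δleader=(0.000, -23.000, -1.000°), engaged; cmd=(-1.000, -7.750, 1.500°) → follower=(36.000, -21.750, 3.500°)
step 2: Δleader=(24.000, 4.000, -21.000°), engaged; cmd=(95.000, -1.000, -8.500°) → follower=(131.000, -22.750, -5.000°)
step 3: Δleader=(-14.000, 19.000, -44.000°), disengaged; cmd=(0,0,0) → follower holds at (131.000, -22.750, -5.000°)
step 4: Δleader=(17.000, 24.000, 19.000°), engaged; cmd=(67.000, 4.000, 11.500°) → follower=(198.000, -18.750, 6.500°)


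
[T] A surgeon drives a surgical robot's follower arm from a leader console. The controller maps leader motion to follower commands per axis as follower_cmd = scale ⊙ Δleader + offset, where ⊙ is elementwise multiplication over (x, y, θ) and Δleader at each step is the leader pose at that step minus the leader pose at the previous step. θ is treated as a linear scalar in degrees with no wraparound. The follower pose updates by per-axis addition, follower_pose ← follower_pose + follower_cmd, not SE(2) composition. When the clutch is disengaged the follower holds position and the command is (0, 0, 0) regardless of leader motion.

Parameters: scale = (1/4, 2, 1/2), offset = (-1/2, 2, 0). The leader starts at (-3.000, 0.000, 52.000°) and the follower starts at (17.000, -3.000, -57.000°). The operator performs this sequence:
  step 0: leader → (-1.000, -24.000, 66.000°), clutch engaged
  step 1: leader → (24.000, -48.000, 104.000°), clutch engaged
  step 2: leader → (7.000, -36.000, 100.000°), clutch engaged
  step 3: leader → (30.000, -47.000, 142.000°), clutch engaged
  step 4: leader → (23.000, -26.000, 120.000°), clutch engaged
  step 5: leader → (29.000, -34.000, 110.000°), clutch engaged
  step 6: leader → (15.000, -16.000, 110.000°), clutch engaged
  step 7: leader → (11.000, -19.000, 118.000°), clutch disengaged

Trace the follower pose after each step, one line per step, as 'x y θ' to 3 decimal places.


17.000 -49.000 -50.000
22.750 -95.000 -31.000
18.000 -69.000 -33.000
23.250 -89.000 -12.000
21.000 -45.000 -23.000
22.000 -59.000 -28.000
18.000 -21.000 -28.000
18.000 -21.000 -28.000

step 0: Δleader=(2.000, -24.000, 14.000°), engaged; cmd=(0.000, -46.000, 7.000°) → follower=(17.000, -49.000, -50.000°)
step 1: Δleader=(25.000, -24.000, 38.000°), engaged; cmd=(5.750, -46.000, 19.000°) → follower=(22.750, -95.000, -31.000°)
step 2: Δleader=(-17.000, 12.000, -4.000°), engaged; cmd=(-4.750, 26.000, -2.000°) → follower=(18.000, -69.000, -33.000°)
step 3: Δleader=(23.000, -11.000, 42.000°), engaged; cmd=(5.250, -20.000, 21.000°) → follower=(23.250, -89.000, -12.000°)
step 4: Δleader=(-7.000, 21.000, -22.000°), engaged; cmd=(-2.250, 44.000, -11.000°) → follower=(21.000, -45.000, -23.000°)
step 5: Δleader=(6.000, -8.000, -10.000°), engaged; cmd=(1.000, -14.000, -5.000°) → follower=(22.000, -59.000, -28.000°)
step 6: Δleader=(-14.000, 18.000, 0.000°), engaged; cmd=(-4.000, 38.000, 0.000°) → follower=(18.000, -21.000, -28.000°)
step 7: Δleader=(-4.000, -3.000, 8.000°), disengaged; cmd=(0,0,0) → follower holds at (18.000, -21.000, -28.000°)


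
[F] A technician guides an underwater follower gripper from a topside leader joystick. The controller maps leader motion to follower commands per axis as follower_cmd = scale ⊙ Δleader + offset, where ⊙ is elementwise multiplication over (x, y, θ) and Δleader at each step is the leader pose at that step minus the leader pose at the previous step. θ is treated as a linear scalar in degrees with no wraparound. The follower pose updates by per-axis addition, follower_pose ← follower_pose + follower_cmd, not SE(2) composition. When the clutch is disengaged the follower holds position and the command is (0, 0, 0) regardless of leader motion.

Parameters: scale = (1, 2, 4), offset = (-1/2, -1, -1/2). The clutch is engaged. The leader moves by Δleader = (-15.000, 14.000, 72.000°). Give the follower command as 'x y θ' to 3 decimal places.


-15.500 27.000 287.500

axis x: 1·-15.000 + -1/2 = -15.500
axis y: 2·14.000 + -1 = 27.000
axis θ: 4·72.000 + -1/2 = 287.500


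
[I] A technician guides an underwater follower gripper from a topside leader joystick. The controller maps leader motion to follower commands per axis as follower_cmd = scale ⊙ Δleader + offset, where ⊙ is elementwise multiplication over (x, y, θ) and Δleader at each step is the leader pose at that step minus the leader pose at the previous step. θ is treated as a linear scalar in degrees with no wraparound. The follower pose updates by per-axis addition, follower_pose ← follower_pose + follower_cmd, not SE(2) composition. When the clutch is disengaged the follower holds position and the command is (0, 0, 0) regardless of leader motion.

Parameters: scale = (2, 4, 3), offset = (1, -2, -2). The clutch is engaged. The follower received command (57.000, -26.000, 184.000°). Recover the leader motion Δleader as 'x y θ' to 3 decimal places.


axis x: (57.000 − 1) / (2) = 28.000
axis y: (-26.000 − -2) / (4) = -6.000
axis θ: (184.000 − -2) / (3) = 62.000

28.000 -6.000 62.000


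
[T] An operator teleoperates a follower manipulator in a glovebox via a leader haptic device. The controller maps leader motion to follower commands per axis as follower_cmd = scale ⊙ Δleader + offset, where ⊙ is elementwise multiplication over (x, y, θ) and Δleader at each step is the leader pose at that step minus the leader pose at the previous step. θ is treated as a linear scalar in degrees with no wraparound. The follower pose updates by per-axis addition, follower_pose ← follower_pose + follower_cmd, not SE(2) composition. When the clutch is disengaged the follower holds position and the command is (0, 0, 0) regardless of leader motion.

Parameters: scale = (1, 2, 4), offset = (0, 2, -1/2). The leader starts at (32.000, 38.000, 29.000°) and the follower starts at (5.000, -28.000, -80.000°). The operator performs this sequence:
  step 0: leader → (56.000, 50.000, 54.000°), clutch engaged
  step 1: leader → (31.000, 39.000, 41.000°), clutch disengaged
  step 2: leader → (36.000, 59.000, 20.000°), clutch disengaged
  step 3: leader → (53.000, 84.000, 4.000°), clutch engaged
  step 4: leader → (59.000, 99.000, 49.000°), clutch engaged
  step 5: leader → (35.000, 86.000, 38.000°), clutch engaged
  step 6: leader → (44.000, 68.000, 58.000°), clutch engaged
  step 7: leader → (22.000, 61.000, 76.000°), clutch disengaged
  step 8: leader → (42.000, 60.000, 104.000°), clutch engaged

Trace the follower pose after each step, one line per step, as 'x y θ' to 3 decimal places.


step 0: Δleader=(24.000, 12.000, 25.000°), engaged; cmd=(24.000, 26.000, 99.500°) → follower=(29.000, -2.000, 19.500°)
step 1: Δleader=(-25.000, -11.000, -13.000°), disengaged; cmd=(0,0,0) → follower holds at (29.000, -2.000, 19.500°)
step 2: Δleader=(5.000, 20.000, -21.000°), disengaged; cmd=(0,0,0) → follower holds at (29.000, -2.000, 19.500°)
step 3: Δleader=(17.000, 25.000, -16.000°), engaged; cmd=(17.000, 52.000, -64.500°) → follower=(46.000, 50.000, -45.000°)
step 4: Δleader=(6.000, 15.000, 45.000°), engaged; cmd=(6.000, 32.000, 179.500°) → follower=(52.000, 82.000, 134.500°)
step 5: Δleader=(-24.000, -13.000, -11.000°), engaged; cmd=(-24.000, -24.000, -44.500°) → follower=(28.000, 58.000, 90.000°)
step 6: Δleader=(9.000, -18.000, 20.000°), engaged; cmd=(9.000, -34.000, 79.500°) → follower=(37.000, 24.000, 169.500°)
step 7: Δleader=(-22.000, -7.000, 18.000°), disengaged; cmd=(0,0,0) → follower holds at (37.000, 24.000, 169.500°)
step 8: Δleader=(20.000, -1.000, 28.000°), engaged; cmd=(20.000, 0.000, 111.500°) → follower=(57.000, 24.000, 281.000°)

29.000 -2.000 19.500
29.000 -2.000 19.500
29.000 -2.000 19.500
46.000 50.000 -45.000
52.000 82.000 134.500
28.000 58.000 90.000
37.000 24.000 169.500
37.000 24.000 169.500
57.000 24.000 281.000
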